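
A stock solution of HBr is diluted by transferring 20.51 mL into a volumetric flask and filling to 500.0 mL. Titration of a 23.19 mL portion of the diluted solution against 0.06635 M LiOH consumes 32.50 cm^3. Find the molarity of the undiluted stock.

2.27 M

n(LiOH) = 0.06635 x 0.03250 = 0.002156 mol.
n(HBr) in the aliquot = 0.002156 mol.
[diluted HBr] = 0.002156 / 0.02319 = 0.09299 M.
Dilution factor = 500.0/20.51 = 24.38, so [stock] = 0.09299 x 24.38 = 2.27 M.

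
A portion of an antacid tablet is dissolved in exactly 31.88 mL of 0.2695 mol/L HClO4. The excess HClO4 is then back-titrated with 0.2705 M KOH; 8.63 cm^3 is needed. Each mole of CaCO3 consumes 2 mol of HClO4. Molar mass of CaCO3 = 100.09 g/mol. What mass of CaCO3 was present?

Total n(HClO4) added = 0.2695 x 0.03188 = 0.008592 mol.
n(KOH) used = 0.2705 x 0.008630 = 0.002334 mol, which equals the excess n(HClO4).
So n(HClO4) consumed by the sample = 0.008592 - 0.002334 = 0.006257 mol.
n(CaCO3) = 0.006257 / 2 = 0.003129 mol.
mass = 0.003129 mol x 100.09 g/mol = 0.313 g.

0.313 g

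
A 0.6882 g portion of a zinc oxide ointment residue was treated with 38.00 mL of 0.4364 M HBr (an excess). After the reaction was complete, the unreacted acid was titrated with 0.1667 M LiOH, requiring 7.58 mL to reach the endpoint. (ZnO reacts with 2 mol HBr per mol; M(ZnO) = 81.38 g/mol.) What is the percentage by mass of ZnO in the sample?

Total n(HBr) added = 0.4364 x 0.03800 = 0.01658 mol.
n(LiOH) used = 0.1667 x 0.007580 = 0.001264 mol, which equals the excess n(HBr).
So n(HBr) consumed by the sample = 0.01658 - 0.001264 = 0.01532 mol.
n(ZnO) = 0.01532 / 2 = 0.007660 mol.
mass ZnO = 0.007660 x 81.38 = 0.6234 g, so %ZnO = 0.6234/0.6882 x 100 = 90.6%.

90.6%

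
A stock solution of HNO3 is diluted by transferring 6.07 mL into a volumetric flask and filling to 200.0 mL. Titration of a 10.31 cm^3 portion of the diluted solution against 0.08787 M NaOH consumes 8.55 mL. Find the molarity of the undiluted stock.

2.40 M

n(NaOH) = 0.08787 x 0.008550 = 0.0007513 mol.
n(HNO3) in the aliquot = 0.0007513 mol.
[diluted HNO3] = 0.0007513 / 0.01031 = 0.07287 M.
Dilution factor = 200.0/6.070 = 32.95, so [stock] = 0.07287 x 32.95 = 2.40 M.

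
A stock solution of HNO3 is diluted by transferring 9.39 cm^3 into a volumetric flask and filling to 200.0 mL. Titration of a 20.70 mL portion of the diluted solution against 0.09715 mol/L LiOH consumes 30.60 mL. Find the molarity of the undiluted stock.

n(LiOH) = 0.09715 x 0.03060 = 0.002973 mol.
n(HNO3) in the aliquot = 0.002973 mol.
[diluted HNO3] = 0.002973 / 0.02070 = 0.1436 M.
Dilution factor = 200.0/9.390 = 21.30, so [stock] = 0.1436 x 21.30 = 3.06 M.

3.06 M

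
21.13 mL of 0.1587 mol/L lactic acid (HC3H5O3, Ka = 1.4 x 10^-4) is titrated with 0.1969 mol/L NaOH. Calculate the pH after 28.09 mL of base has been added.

12.65

n(acid) = 0.1587 x 0.02113 = 0.003353 mol; n(NaOH) added = 0.1969 x 0.02809 = 0.005531 mol.
Base is in excess by 0.005531 - 0.003353 = 0.002178 mol in a total volume of 0.04922 L.
[OH^-] = 0.002178/0.04922 = 0.04424 M, so pOH = 1.35 and pH = 14.00 - 1.35 = 12.65.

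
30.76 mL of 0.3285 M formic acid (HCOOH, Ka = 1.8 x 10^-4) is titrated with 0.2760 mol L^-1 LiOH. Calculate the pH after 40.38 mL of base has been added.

12.17

n(acid) = 0.3285 x 0.03076 = 0.01010 mol; n(LiOH) added = 0.2760 x 0.04038 = 0.01114 mol.
Base is in excess by 0.01114 - 0.01010 = 0.001040 mol in a total volume of 0.07114 L.
[OH^-] = 0.001040/0.07114 = 0.01462 M, so pOH = 1.83 and pH = 14.00 - 1.83 = 12.17.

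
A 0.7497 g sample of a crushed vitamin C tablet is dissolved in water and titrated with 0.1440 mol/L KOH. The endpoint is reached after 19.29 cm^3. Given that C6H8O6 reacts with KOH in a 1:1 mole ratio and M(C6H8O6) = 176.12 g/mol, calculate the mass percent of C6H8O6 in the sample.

n(KOH) = 0.1440 x 0.01929 = 0.002778 mol.
n(C6H8O6) = 0.002778 / 1 = 0.002778 mol.
mass of C6H8O6 = 0.002778 x 176.12 = 0.4892 g.
% purity = 0.4892 / 0.7497 x 100 = 65.3%.

65.3%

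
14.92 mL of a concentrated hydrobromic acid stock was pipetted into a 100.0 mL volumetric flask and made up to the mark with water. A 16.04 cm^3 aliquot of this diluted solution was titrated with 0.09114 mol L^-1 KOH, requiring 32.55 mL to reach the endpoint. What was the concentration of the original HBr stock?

1.24 M

n(KOH) = 0.09114 x 0.03255 = 0.002967 mol.
n(HBr) in the aliquot = 0.002967 mol.
[diluted HBr] = 0.002967 / 0.01604 = 0.1850 M.
Dilution factor = 100.0/14.92 = 6.702, so [stock] = 0.1850 x 6.702 = 1.24 M.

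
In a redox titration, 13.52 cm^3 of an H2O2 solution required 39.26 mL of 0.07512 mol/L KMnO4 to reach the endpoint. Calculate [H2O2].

n(KMnO4) = 0.07512 x 0.03926 = 0.002949 mol.
From the balanced equation, 2 mol KMnO4 reacts with 5 mol H2O2, so n(H2O2) = 0.002949 x 5/2 = 0.007373 mol.
[H2O2] = 0.007373 / 0.01352 L = 0.545 M.

0.545 M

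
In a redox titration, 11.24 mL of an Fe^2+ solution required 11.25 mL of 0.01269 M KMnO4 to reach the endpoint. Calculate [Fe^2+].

0.0635 M

n(KMnO4) = 0.01269 x 0.01125 = 0.0001428 mol.
From the balanced equation, 1 mol KMnO4 reacts with 5 mol Fe^2+, so n(Fe^2+) = 0.0001428 x 5/1 = 0.0007138 mol.
[Fe^2+] = 0.0007138 / 0.01124 L = 0.0635 M.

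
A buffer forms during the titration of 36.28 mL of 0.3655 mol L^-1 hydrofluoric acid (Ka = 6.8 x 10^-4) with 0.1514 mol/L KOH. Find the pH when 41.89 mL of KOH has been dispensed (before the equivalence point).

3.13

Initial n(HF) = 0.3655 x 0.03628 = 0.01326 mol.
n(KOH) added = 0.1514 x 0.04189 = 0.006342 mol, converting that many moles of HF to F-.
Remaining n(HF) = 0.006918 mol; n(F-) = 0.006342 mol.
By Henderson-Hasselbalch, pH = pKa + log([A^-]/[HA]) = 3.17 + log(0.006342/0.006918) = 3.17 + (-0.04) = 3.13.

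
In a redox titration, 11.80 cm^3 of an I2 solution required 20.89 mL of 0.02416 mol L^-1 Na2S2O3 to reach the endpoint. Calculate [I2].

n(Na2S2O3) = 0.02416 x 0.02089 = 0.0005047 mol.
From the balanced equation, 2 mol Na2S2O3 reacts with 1 mol I2, so n(I2) = 0.0005047 x 1/2 = 0.0002524 mol.
[I2] = 0.0002524 / 0.01180 L = 0.0214 M.

0.0214 M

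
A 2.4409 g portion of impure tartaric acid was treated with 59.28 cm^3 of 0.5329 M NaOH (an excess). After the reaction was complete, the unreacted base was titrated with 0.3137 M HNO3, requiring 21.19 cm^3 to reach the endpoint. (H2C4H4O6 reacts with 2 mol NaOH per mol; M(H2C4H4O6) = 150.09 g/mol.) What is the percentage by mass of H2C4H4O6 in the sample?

Total n(NaOH) added = 0.5329 x 0.05928 = 0.03159 mol.
n(HNO3) used = 0.3137 x 0.02119 = 0.006647 mol, which equals the excess n(NaOH).
So n(NaOH) consumed by the sample = 0.03159 - 0.006647 = 0.02494 mol.
n(H2C4H4O6) = 0.02494 / 2 = 0.01247 mol.
mass H2C4H4O6 = 0.01247 x 150.09 = 1.872 g, so %H2C4H4O6 = 1.872/2.4409 x 100 = 76.7%.

76.7%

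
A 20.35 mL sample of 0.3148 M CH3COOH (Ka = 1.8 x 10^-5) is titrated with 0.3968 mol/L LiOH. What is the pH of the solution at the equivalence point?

n(CH3COOH) = 0.3148 x 0.02035 = 0.006406 mol; V(LiOH) at equivalence = 0.006406/0.3968 = 0.01614 L.
At equivalence all the acid is converted to CH3COO-; total volume = 0.02035 + 0.01614 = 0.03649 L, so [CH3COO-] = 0.006406/0.03649 = 0.1755 M.
Kb = Kw/Ka = 1.0e-14 / 1.8 x 10^-5 = 5.56e-10.
[OH^-] = sqrt(Kb x [CH3COO-]) = sqrt(5.56e-10 x 0.1755) = 9.88e-6 M.
pOH = 5.01, so pH = 14.00 - 5.01 = 8.99.

8.99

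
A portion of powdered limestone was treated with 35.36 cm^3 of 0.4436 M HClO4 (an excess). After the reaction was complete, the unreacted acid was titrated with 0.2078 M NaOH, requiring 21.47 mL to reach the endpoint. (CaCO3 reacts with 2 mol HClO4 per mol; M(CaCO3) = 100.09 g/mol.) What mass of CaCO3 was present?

Total n(HClO4) added = 0.4436 x 0.03536 = 0.01569 mol.
n(NaOH) used = 0.2078 x 0.02147 = 0.004461 mol, which equals the excess n(HClO4).
So n(HClO4) consumed by the sample = 0.01569 - 0.004461 = 0.01122 mol.
n(CaCO3) = 0.01122 / 2 = 0.005612 mol.
mass = 0.005612 mol x 100.09 g/mol = 0.562 g.

0.562 g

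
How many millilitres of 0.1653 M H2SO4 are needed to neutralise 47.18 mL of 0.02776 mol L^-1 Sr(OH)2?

n(Sr(OH)2) = 0.02776 mol/L x 0.04718 L = 0.001310 mol.
At equivalence n(H2SO4) = n(Sr(OH)2) = 0.001310 mol.
V(H2SO4) = 0.001310 / 0.1653 = 0.007923 L = 7.92 mL.

7.92 mL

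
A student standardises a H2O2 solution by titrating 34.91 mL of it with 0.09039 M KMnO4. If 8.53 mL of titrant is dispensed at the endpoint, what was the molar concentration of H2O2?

n(KMnO4) = 0.09039 x 0.008530 = 0.0007710 mol.
From the balanced equation, 2 mol KMnO4 reacts with 5 mol H2O2, so n(H2O2) = 0.0007710 x 5/2 = 0.001928 mol.
[H2O2] = 0.001928 / 0.03491 L = 0.0552 M.

0.0552 M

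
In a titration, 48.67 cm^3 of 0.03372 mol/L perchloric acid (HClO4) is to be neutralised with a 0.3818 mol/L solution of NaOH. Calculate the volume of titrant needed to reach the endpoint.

4.30 mL

n(HClO4) = 0.03372 mol/L x 0.04867 L = 0.001641 mol.
At equivalence n(NaOH) = n(HClO4) = 0.001641 mol.
V(NaOH) = 0.001641 / 0.3818 = 0.004298 L = 4.30 mL.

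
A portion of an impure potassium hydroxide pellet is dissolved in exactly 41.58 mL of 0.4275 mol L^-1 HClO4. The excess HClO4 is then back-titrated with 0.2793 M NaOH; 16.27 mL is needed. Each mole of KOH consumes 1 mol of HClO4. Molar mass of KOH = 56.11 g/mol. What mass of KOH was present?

Total n(HClO4) added = 0.4275 x 0.04158 = 0.01778 mol.
n(NaOH) used = 0.2793 x 0.01627 = 0.004544 mol, which equals the excess n(HClO4).
So n(HClO4) consumed by the sample = 0.01778 - 0.004544 = 0.01323 mol.
n(KOH) = 0.01323 / 1 = 0.01323 mol.
mass = 0.01323 mol x 56.11 g/mol = 0.742 g.

0.742 g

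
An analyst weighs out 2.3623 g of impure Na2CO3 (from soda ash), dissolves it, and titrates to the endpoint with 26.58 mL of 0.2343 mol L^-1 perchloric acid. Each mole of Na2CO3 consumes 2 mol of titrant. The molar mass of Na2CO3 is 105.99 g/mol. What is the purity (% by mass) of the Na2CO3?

n(HClO4) = 0.2343 x 0.02658 = 0.006228 mol.
n(Na2CO3) = 0.006228 / 2 = 0.003114 mol.
mass of Na2CO3 = 0.003114 x 105.99 = 0.3300 g.
% purity = 0.3300 / 2.3623 x 100 = 14.0%.

14.0%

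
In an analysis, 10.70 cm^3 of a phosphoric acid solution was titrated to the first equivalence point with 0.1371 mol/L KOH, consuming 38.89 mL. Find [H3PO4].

0.498 M

n(KOH) = 0.1371 x 0.03889 = 0.005332 mol.
At the first equivalence point, 1 mol OH^- react per mol H3PO4, so n(H3PO4) = 0.005332 / 1 = 0.005332 mol.
[H3PO4] = 0.005332 / 0.01070 L = 0.498 M.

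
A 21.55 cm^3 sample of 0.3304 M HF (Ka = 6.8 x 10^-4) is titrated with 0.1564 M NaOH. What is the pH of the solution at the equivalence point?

8.10

n(HF) = 0.3304 x 0.02155 = 0.007120 mol; V(NaOH) at equivalence = 0.007120/0.1564 = 0.04553 L.
At equivalence all the acid is converted to F-; total volume = 0.02155 + 0.04553 = 0.06708 L, so [F-] = 0.007120/0.06708 = 0.1062 M.
Kb = Kw/Ka = 1.0e-14 / 6.8 x 10^-4 = 1.47e-11.
[OH^-] = sqrt(Kb x [F-]) = sqrt(1.47e-11 x 0.1062) = 1.25e-6 M.
pOH = 5.90, so pH = 14.00 - 5.90 = 8.10.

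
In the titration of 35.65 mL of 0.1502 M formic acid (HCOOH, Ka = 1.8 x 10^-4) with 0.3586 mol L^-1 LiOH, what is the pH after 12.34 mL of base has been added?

Initial n(HCOOH) = 0.1502 x 0.03565 = 0.005355 mol.
n(LiOH) added = 0.3586 x 0.01234 = 0.004425 mol, converting that many moles of HCOOH to HCOO-.
Remaining n(HCOOH) = 0.0009295 mol; n(HCOO-) = 0.004425 mol.
By Henderson-Hasselbalch, pH = pKa + log([A^-]/[HA]) = 3.74 + log(0.004425/0.0009295) = 3.74 + (+0.68) = 4.42.

4.42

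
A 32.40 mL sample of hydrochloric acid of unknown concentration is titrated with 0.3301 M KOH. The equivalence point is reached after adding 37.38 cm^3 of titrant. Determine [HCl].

n(KOH) delivered = 0.3301 x 0.03738 = 0.01234 mol.
For a 1:1 reaction, n(HCl) = 0.01234 mol.
[HCl] = 0.01234 mol / 0.03240 L = 0.381 M.

0.381 M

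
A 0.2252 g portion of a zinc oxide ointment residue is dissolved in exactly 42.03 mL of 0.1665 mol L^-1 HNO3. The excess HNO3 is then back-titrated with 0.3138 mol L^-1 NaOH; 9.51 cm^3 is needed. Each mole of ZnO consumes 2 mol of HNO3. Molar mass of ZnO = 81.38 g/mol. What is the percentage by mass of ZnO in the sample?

Total n(HNO3) added = 0.1665 x 0.04203 = 0.006998 mol.
n(NaOH) used = 0.3138 x 0.009510 = 0.002984 mol, which equals the excess n(HNO3).
So n(HNO3) consumed by the sample = 0.006998 - 0.002984 = 0.004014 mol.
n(ZnO) = 0.004014 / 2 = 0.002007 mol.
mass ZnO = 0.002007 x 81.38 = 0.1633 g, so %ZnO = 0.1633/0.2252 x 100 = 72.5%.

72.5%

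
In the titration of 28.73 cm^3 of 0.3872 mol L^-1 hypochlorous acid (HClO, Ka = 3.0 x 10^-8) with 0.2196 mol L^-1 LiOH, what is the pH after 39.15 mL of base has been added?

8.05

Initial n(HClO) = 0.3872 x 0.02873 = 0.01112 mol.
n(LiOH) added = 0.2196 x 0.03915 = 0.008597 mol, converting that many moles of HClO to ClO-.
Remaining n(HClO) = 0.002527 mol; n(ClO-) = 0.008597 mol.
By Henderson-Hasselbalch, pH = pKa + log([A^-]/[HA]) = 7.52 + log(0.008597/0.002527) = 7.52 + (+0.53) = 8.05.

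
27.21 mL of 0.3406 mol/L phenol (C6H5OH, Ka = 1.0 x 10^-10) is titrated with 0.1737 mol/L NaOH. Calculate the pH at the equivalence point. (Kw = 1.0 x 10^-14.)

n(C6H5OH) = 0.3406 x 0.02721 = 0.009268 mol; V(NaOH) at equivalence = 0.009268/0.1737 = 0.05335 L.
At equivalence all the acid is converted to C6H5O-; total volume = 0.02721 + 0.05335 = 0.08056 L, so [C6H5O-] = 0.009268/0.08056 = 0.1150 M.
Kb = Kw/Ka = 1.0e-14 / 1.0 x 10^-10 = 0.000100.
[OH^-] = sqrt(Kb x [C6H5O-]) = sqrt(0.000100 x 0.1150) = 0.00339 M.
pOH = 2.47, so pH = 14.00 - 2.47 = 11.53.

11.53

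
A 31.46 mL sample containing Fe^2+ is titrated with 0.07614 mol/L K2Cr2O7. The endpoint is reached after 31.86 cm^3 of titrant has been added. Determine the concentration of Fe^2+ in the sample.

n(K2Cr2O7) = 0.07614 x 0.03186 = 0.002426 mol.
From the balanced equation, 1 mol K2Cr2O7 reacts with 6 mol Fe^2+, so n(Fe^2+) = 0.002426 x 6/1 = 0.01455 mol.
[Fe^2+] = 0.01455 / 0.03146 L = 0.463 M.

0.463 M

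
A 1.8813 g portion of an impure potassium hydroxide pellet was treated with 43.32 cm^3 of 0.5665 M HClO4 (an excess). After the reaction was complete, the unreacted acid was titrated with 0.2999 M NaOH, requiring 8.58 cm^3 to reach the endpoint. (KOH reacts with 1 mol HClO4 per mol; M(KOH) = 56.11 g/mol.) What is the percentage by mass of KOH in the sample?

65.5%

Total n(HClO4) added = 0.5665 x 0.04332 = 0.02454 mol.
n(NaOH) used = 0.2999 x 0.008580 = 0.002573 mol, which equals the excess n(HClO4).
So n(HClO4) consumed by the sample = 0.02454 - 0.002573 = 0.02197 mol.
n(KOH) = 0.02197 / 1 = 0.02197 mol.
mass KOH = 0.02197 x 56.11 = 1.233 g, so %KOH = 1.233/1.8813 x 100 = 65.5%.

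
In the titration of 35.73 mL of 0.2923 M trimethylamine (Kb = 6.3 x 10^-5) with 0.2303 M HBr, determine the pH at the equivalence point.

5.34

n((CH3)3N) = 0.2923 x 0.03573 = 0.01044 mol; V(HBr) at equivalence = 0.01044/0.2303 = 0.04535 L.
At equivalence the base is fully converted to (CH3)3NH+; total volume = 0.08108 L, so [(CH3)3NH+] = 0.01044/0.08108 = 0.1288 M.
Ka((CH3)3NH+) = Kw/Kb = 1.0e-14 / 6.3 x 10^-5 = 1.59e-10.
[H^+] = sqrt(Ka x [(CH3)3NH+]) = sqrt(1.59e-10 x 0.1288) = 4.52e-6 M.
pH = -log(4.52e-6) = 5.34.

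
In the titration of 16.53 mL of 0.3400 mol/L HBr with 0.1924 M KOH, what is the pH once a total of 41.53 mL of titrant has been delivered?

n(acid) = 0.3400 x 0.01653 = 0.005620 mol; n(KOH) added = 0.1924 x 0.04153 = 0.007990 mol.
Base is in excess by 0.007990 - 0.005620 = 0.002370 mol in a total volume of 0.05806 L.
[OH^-] = 0.002370/0.05806 = 0.04082 M, so pOH = 1.39 and pH = 14.00 - 1.39 = 12.61.

12.61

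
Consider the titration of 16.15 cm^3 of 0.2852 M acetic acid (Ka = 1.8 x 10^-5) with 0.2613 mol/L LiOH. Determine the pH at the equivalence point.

8.94

n(CH3COOH) = 0.2852 x 0.01615 = 0.004606 mol; V(LiOH) at equivalence = 0.004606/0.2613 = 0.01763 L.
At equivalence all the acid is converted to CH3COO-; total volume = 0.01615 + 0.01763 = 0.03378 L, so [CH3COO-] = 0.004606/0.03378 = 0.1364 M.
Kb = Kw/Ka = 1.0e-14 / 1.8 x 10^-5 = 5.56e-10.
[OH^-] = sqrt(Kb x [CH3COO-]) = sqrt(5.56e-10 x 0.1364) = 8.70e-6 M.
pOH = 5.06, so pH = 14.00 - 5.06 = 8.94.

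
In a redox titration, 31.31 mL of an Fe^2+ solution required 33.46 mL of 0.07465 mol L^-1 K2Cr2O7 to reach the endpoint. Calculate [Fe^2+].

0.479 M

n(K2Cr2O7) = 0.07465 x 0.03346 = 0.002498 mol.
From the balanced equation, 1 mol K2Cr2O7 reacts with 6 mol Fe^2+, so n(Fe^2+) = 0.002498 x 6/1 = 0.01499 mol.
[Fe^2+] = 0.01499 / 0.03131 L = 0.479 M.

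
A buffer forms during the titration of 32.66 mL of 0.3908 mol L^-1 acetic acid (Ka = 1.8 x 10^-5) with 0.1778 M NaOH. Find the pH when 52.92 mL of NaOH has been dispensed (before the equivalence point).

Initial n(CH3COOH) = 0.3908 x 0.03266 = 0.01276 mol.
n(NaOH) added = 0.1778 x 0.05292 = 0.009409 mol, converting that many moles of CH3COOH to CH3COO-.
Remaining n(CH3COOH) = 0.003354 mol; n(CH3COO-) = 0.009409 mol.
By Henderson-Hasselbalch, pH = pKa + log([A^-]/[HA]) = 4.74 + log(0.009409/0.003354) = 4.74 + (+0.45) = 5.19.

5.19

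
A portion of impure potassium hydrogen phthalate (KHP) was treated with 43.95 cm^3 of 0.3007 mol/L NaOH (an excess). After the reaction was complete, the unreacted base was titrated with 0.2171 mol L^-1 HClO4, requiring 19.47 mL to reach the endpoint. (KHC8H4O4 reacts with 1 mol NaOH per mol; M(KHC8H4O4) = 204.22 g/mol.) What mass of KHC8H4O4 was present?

1.84 g

Total n(NaOH) added = 0.3007 x 0.04395 = 0.01322 mol.
n(HClO4) used = 0.2171 x 0.01947 = 0.004227 mol, which equals the excess n(NaOH).
So n(NaOH) consumed by the sample = 0.01322 - 0.004227 = 0.008989 mol.
n(KHC8H4O4) = 0.008989 / 1 = 0.008989 mol.
mass = 0.008989 mol x 204.22 g/mol = 1.84 g.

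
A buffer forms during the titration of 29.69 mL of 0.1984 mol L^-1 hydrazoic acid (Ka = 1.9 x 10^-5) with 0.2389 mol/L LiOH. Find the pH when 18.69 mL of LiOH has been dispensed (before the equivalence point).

Initial n(HN3) = 0.1984 x 0.02969 = 0.005890 mol.
n(LiOH) added = 0.2389 x 0.01869 = 0.004465 mol, converting that many moles of HN3 to N3-.
Remaining n(HN3) = 0.001425 mol; n(N3-) = 0.004465 mol.
By Henderson-Hasselbalch, pH = pKa + log([A^-]/[HA]) = 4.72 + log(0.004465/0.001425) = 4.72 + (+0.50) = 5.22.

5.22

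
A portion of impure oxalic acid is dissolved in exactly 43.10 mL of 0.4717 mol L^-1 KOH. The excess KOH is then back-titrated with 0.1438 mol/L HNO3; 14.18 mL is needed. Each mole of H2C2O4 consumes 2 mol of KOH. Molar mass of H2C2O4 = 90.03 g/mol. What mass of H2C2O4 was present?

0.823 g

Total n(KOH) added = 0.4717 x 0.04310 = 0.02033 mol.
n(HNO3) used = 0.1438 x 0.01418 = 0.002039 mol, which equals the excess n(KOH).
So n(KOH) consumed by the sample = 0.02033 - 0.002039 = 0.01829 mol.
n(H2C2O4) = 0.01829 / 2 = 0.009146 mol.
mass = 0.009146 mol x 90.03 g/mol = 0.823 g.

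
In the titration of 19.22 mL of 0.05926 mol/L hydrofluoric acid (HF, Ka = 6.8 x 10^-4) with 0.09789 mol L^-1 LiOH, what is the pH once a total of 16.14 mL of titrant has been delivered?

12.10

n(acid) = 0.05926 x 0.01922 = 0.001139 mol; n(LiOH) added = 0.09789 x 0.01614 = 0.001580 mol.
Base is in excess by 0.001580 - 0.001139 = 0.0004410 mol in a total volume of 0.03536 L.
[OH^-] = 0.0004410/0.03536 = 0.01247 M, so pOH = 1.90 and pH = 14.00 - 1.90 = 12.10.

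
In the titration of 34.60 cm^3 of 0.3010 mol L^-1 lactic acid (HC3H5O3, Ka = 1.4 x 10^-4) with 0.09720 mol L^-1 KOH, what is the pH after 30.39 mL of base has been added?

Initial n(HC3H5O3) = 0.3010 x 0.03460 = 0.01041 mol.
n(KOH) added = 0.09720 x 0.03039 = 0.002954 mol, converting that many moles of HC3H5O3 to C3H5O3-.
Remaining n(HC3H5O3) = 0.007461 mol; n(C3H5O3-) = 0.002954 mol.
By Henderson-Hasselbalch, pH = pKa + log([A^-]/[HA]) = 3.85 + log(0.002954/0.007461) = 3.85 + (-0.40) = 3.45.

3.45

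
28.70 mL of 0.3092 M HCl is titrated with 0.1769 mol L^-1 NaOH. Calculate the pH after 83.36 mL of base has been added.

12.72

n(acid) = 0.3092 x 0.02870 = 0.008874 mol; n(NaOH) added = 0.1769 x 0.08336 = 0.01475 mol.
Base is in excess by 0.01475 - 0.008874 = 0.005872 mol in a total volume of 0.1121 L.
[OH^-] = 0.005872/0.1121 = 0.05240 M, so pOH = 1.28 and pH = 14.00 - 1.28 = 12.72.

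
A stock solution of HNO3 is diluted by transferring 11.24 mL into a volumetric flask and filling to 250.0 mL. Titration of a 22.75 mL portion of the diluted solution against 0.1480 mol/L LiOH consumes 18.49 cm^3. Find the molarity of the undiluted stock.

2.68 M

n(LiOH) = 0.1480 x 0.01849 = 0.002737 mol.
n(HNO3) in the aliquot = 0.002737 mol.
[diluted HNO3] = 0.002737 / 0.02275 = 0.1203 M.
Dilution factor = 250.0/11.24 = 22.24, so [stock] = 0.1203 x 22.24 = 2.68 M.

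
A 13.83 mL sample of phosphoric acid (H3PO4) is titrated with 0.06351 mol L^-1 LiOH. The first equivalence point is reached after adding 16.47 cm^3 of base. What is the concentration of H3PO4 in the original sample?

n(LiOH) = 0.06351 x 0.01647 = 0.001046 mol.
At the first equivalence point, 1 mol OH^- react per mol H3PO4, so n(H3PO4) = 0.001046 / 1 = 0.001046 mol.
[H3PO4] = 0.001046 / 0.01383 L = 0.0756 M.

0.0756 M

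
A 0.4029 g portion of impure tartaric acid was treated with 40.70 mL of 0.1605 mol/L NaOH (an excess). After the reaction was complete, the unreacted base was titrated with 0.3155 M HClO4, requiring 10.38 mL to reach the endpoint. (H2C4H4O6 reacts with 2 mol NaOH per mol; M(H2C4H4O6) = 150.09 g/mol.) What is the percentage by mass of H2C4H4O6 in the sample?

60.7%

Total n(NaOH) added = 0.1605 x 0.04070 = 0.006532 mol.
n(HClO4) used = 0.3155 x 0.01038 = 0.003275 mol, which equals the excess n(NaOH).
So n(NaOH) consumed by the sample = 0.006532 - 0.003275 = 0.003257 mol.
n(H2C4H4O6) = 0.003257 / 2 = 0.001629 mol.
mass H2C4H4O6 = 0.001629 x 150.09 = 0.2445 g, so %H2C4H4O6 = 0.2445/0.4029 x 100 = 60.7%.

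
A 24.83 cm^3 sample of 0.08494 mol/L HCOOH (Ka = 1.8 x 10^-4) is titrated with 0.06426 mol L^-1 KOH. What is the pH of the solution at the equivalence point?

8.15

n(HCOOH) = 0.08494 x 0.02483 = 0.002109 mol; V(KOH) at equivalence = 0.002109/0.06426 = 0.03282 L.
At equivalence all the acid is converted to HCOO-; total volume = 0.02483 + 0.03282 = 0.05765 L, so [HCOO-] = 0.002109/0.05765 = 0.03658 M.
Kb = Kw/Ka = 1.0e-14 / 1.8 x 10^-4 = 5.56e-11.
[OH^-] = sqrt(Kb x [HCOO-]) = sqrt(5.56e-11 x 0.03658) = 1.43e-6 M.
pOH = 5.85, so pH = 14.00 - 5.85 = 8.15.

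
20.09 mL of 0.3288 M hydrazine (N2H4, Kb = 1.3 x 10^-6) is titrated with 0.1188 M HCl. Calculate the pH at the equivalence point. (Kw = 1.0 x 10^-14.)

n(N2H4) = 0.3288 x 0.02009 = 0.006606 mol; V(HCl) at equivalence = 0.006606/0.1188 = 0.05560 L.
At equivalence the base is fully converted to N2H5+; total volume = 0.07569 L, so [N2H5+] = 0.006606/0.07569 = 0.08727 M.
Ka(N2H5+) = Kw/Kb = 1.0e-14 / 1.3 x 10^-6 = 7.69e-9.
[H^+] = sqrt(Ka x [N2H5+]) = sqrt(7.69e-9 x 0.08727) = 2.59e-5 M.
pH = -log(2.59e-5) = 4.59.

4.59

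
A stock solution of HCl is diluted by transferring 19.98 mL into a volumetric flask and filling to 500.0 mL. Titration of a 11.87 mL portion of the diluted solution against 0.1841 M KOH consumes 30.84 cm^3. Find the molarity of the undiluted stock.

12.0 M

n(KOH) = 0.1841 x 0.03084 = 0.005678 mol.
n(HCl) in the aliquot = 0.005678 mol.
[diluted HCl] = 0.005678 / 0.01187 = 0.4783 M.
Dilution factor = 500.0/19.98 = 25.03, so [stock] = 0.4783 x 25.03 = 12.0 M.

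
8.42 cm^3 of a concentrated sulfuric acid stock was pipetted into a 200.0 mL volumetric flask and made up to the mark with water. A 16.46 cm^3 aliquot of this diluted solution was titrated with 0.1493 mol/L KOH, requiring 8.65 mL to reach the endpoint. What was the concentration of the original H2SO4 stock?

n(KOH) = 0.1493 x 0.008650 = 0.001291 mol.
n(H2SO4) in the aliquot = 0.001291 x 1/2 = 0.0006457 mol.
[diluted H2SO4] = 0.0006457 / 0.01646 = 0.03923 M.
Dilution factor = 200.0/8.420 = 23.75, so [stock] = 0.03923 x 23.75 = 0.932 M.

0.932 M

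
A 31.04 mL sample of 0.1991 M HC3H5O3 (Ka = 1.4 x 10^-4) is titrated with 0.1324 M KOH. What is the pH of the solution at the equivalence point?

n(HC3H5O3) = 0.1991 x 0.03104 = 0.006180 mol; V(KOH) at equivalence = 0.006180/0.1324 = 0.04668 L.
At equivalence all the acid is converted to C3H5O3-; total volume = 0.03104 + 0.04668 = 0.07772 L, so [C3H5O3-] = 0.006180/0.07772 = 0.07952 M.
Kb = Kw/Ka = 1.0e-14 / 1.4 x 10^-4 = 7.14e-11.
[OH^-] = sqrt(Kb x [C3H5O3-]) = sqrt(7.14e-11 x 0.07952) = 2.38e-6 M.
pOH = 5.62, so pH = 14.00 - 5.62 = 8.38.

8.38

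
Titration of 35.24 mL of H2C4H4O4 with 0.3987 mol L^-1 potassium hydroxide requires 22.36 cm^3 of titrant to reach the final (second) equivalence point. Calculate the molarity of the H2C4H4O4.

0.126 M

n(KOH) = 0.3987 x 0.02236 = 0.008915 mol.
At the final (second) equivalence point, 2 mol OH^- react per mol H2C4H4O4, so n(H2C4H4O4) = 0.008915 / 2 = 0.004457 mol.
[H2C4H4O4] = 0.004457 / 0.03524 L = 0.126 M.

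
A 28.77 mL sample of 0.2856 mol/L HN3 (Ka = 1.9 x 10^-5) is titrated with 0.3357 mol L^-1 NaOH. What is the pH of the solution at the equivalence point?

8.95

n(HN3) = 0.2856 x 0.02877 = 0.008217 mol; V(NaOH) at equivalence = 0.008217/0.3357 = 0.02448 L.
At equivalence all the acid is converted to N3-; total volume = 0.02877 + 0.02448 = 0.05325 L, so [N3-] = 0.008217/0.05325 = 0.1543 M.
Kb = Kw/Ka = 1.0e-14 / 1.9 x 10^-5 = 5.26e-10.
[OH^-] = sqrt(Kb x [N3-]) = sqrt(5.26e-10 x 0.1543) = 9.01e-6 M.
pOH = 5.05, so pH = 14.00 - 5.05 = 8.95.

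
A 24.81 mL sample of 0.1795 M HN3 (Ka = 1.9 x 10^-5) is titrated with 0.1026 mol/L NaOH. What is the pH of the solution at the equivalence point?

n(HN3) = 0.1795 x 0.02481 = 0.004453 mol; V(NaOH) at equivalence = 0.004453/0.1026 = 0.04341 L.
At equivalence all the acid is converted to N3-; total volume = 0.02481 + 0.04341 = 0.06822 L, so [N3-] = 0.004453/0.06822 = 0.06528 M.
Kb = Kw/Ka = 1.0e-14 / 1.9 x 10^-5 = 5.26e-10.
[OH^-] = sqrt(Kb x [N3-]) = sqrt(5.26e-10 x 0.06528) = 5.86e-6 M.
pOH = 5.23, so pH = 14.00 - 5.23 = 8.77.

8.77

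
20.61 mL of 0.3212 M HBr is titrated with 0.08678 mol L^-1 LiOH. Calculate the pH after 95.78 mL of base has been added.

n(acid) = 0.3212 x 0.02061 = 0.006620 mol; n(LiOH) added = 0.08678 x 0.09578 = 0.008312 mol.
Base is in excess by 0.008312 - 0.006620 = 0.001692 mol in a total volume of 0.1164 L.
[OH^-] = 0.001692/0.1164 = 0.01454 M, so pOH = 1.84 and pH = 14.00 - 1.84 = 12.16.

12.16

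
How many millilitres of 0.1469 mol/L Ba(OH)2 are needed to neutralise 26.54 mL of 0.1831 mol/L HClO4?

n(HClO4) = 0.1831 mol/L x 0.02654 L = 0.004859 mol.
The neutralisation is 2 HClO4 : 1 Ba(OH)2, so n(Ba(OH)2) = 0.004859 x 1/2 = 0.002430 mol.
V(Ba(OH)2) = 0.002430 / 0.1469 = 0.01654 L = 16.5 mL.

16.5 mL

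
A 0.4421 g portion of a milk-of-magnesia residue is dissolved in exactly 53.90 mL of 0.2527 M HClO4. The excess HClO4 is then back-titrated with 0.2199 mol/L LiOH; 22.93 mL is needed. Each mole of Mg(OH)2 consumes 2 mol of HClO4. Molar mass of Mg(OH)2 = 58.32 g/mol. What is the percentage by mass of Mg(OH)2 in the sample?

56.6%

Total n(HClO4) added = 0.2527 x 0.05390 = 0.01362 mol.
n(LiOH) used = 0.2199 x 0.02293 = 0.005042 mol, which equals the excess n(HClO4).
So n(HClO4) consumed by the sample = 0.01362 - 0.005042 = 0.008578 mol.
n(Mg(OH)2) = 0.008578 / 2 = 0.004289 mol.
mass Mg(OH)2 = 0.004289 x 58.32 = 0.2501 g, so %Mg(OH)2 = 0.2501/0.4421 x 100 = 56.6%.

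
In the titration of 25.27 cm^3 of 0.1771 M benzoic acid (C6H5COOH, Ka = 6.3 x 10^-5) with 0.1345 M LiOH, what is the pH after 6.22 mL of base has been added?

Initial n(C6H5COOH) = 0.1771 x 0.02527 = 0.004475 mol.
n(LiOH) added = 0.1345 x 0.006220 = 0.0008366 mol, converting that many moles of C6H5COOH to C6H5COO-.
Remaining n(C6H5COOH) = 0.003639 mol; n(C6H5COO-) = 0.0008366 mol.
By Henderson-Hasselbalch, pH = pKa + log([A^-]/[HA]) = 4.20 + log(0.0008366/0.003639) = 4.20 + (-0.64) = 3.56.

3.56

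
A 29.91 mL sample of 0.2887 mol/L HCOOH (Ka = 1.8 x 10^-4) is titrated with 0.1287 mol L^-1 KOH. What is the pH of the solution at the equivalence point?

n(HCOOH) = 0.2887 x 0.02991 = 0.008635 mol; V(KOH) at equivalence = 0.008635/0.1287 = 0.06709 L.
At equivalence all the acid is converted to HCOO-; total volume = 0.02991 + 0.06709 = 0.09700 L, so [HCOO-] = 0.008635/0.09700 = 0.08902 M.
Kb = Kw/Ka = 1.0e-14 / 1.8 x 10^-4 = 5.56e-11.
[OH^-] = sqrt(Kb x [HCOO-]) = sqrt(5.56e-11 x 0.08902) = 2.22e-6 M.
pOH = 5.65, so pH = 14.00 - 5.65 = 8.35.

8.35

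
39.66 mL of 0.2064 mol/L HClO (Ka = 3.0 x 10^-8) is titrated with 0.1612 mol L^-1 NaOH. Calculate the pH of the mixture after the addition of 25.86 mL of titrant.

7.54

Initial n(HClO) = 0.2064 x 0.03966 = 0.008186 mol.
n(NaOH) added = 0.1612 x 0.02586 = 0.004169 mol, converting that many moles of HClO to ClO-.
Remaining n(HClO) = 0.004017 mol; n(ClO-) = 0.004169 mol.
By Henderson-Hasselbalch, pH = pKa + log([A^-]/[HA]) = 7.52 + log(0.004169/0.004017) = 7.52 + (+0.02) = 7.54.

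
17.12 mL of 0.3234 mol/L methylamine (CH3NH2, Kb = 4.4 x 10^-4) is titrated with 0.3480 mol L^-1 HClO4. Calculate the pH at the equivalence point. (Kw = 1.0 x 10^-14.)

n(CH3NH2) = 0.3234 x 0.01712 = 0.005537 mol; V(HClO4) at equivalence = 0.005537/0.3480 = 0.01591 L.
At equivalence the base is fully converted to CH3NH3+; total volume = 0.03303 L, so [CH3NH3+] = 0.005537/0.03303 = 0.1676 M.
Ka(CH3NH3+) = Kw/Kb = 1.0e-14 / 4.4 x 10^-4 = 2.27e-11.
[H^+] = sqrt(Ka x [CH3NH3+]) = sqrt(2.27e-11 x 0.1676) = 1.95e-6 M.
pH = -log(1.95e-6) = 5.71.

5.71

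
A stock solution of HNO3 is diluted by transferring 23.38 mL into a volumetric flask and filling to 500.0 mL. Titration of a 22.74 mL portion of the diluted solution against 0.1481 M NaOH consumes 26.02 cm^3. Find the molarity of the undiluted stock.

n(NaOH) = 0.1481 x 0.02602 = 0.003854 mol.
n(HNO3) in the aliquot = 0.003854 mol.
[diluted HNO3] = 0.003854 / 0.02274 = 0.1695 M.
Dilution factor = 500.0/23.38 = 21.39, so [stock] = 0.1695 x 21.39 = 3.62 M.

3.62 M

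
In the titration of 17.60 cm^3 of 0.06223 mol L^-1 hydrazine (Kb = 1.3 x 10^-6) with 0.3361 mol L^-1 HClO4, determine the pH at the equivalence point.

n(N2H4) = 0.06223 x 0.01760 = 0.001095 mol; V(HClO4) at equivalence = 0.001095/0.3361 = 0.003259 L.
At equivalence the base is fully converted to N2H5+; total volume = 0.02086 L, so [N2H5+] = 0.001095/0.02086 = 0.05251 M.
Ka(N2H5+) = Kw/Kb = 1.0e-14 / 1.3 x 10^-6 = 7.69e-9.
[H^+] = sqrt(Ka x [N2H5+]) = sqrt(7.69e-9 x 0.05251) = 2.01e-5 M.
pH = -log(2.01e-5) = 4.70.

4.70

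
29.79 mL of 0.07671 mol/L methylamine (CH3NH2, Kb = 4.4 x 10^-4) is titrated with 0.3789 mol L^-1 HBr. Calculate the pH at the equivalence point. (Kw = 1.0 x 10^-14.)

5.92

n(CH3NH2) = 0.07671 x 0.02979 = 0.002285 mol; V(HBr) at equivalence = 0.002285/0.3789 = 0.006031 L.
At equivalence the base is fully converted to CH3NH3+; total volume = 0.03582 L, so [CH3NH3+] = 0.002285/0.03582 = 0.06379 M.
Ka(CH3NH3+) = Kw/Kb = 1.0e-14 / 4.4 x 10^-4 = 2.27e-11.
[H^+] = sqrt(Ka x [CH3NH3+]) = sqrt(2.27e-11 x 0.06379) = 1.20e-6 M.
pH = -log(1.20e-6) = 5.92.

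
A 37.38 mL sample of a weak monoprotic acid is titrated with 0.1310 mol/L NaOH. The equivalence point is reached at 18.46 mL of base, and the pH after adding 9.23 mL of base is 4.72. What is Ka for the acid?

9.23 mL is half of the equivalence volume, so this is the half-equivalence point where [HA] = [A^-].
At half-equivalence pH = pKa, so pKa = 4.72.
Ka = 10^(-4.72) = 1.9 x 10^-5.

1.9 x 10^-5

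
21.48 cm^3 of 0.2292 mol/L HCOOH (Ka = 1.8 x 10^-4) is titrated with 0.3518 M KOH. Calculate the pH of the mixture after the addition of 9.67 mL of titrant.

4.09

Initial n(HCOOH) = 0.2292 x 0.02148 = 0.004923 mol.
n(KOH) added = 0.3518 x 0.009670 = 0.003402 mol, converting that many moles of HCOOH to HCOO-.
Remaining n(HCOOH) = 0.001521 mol; n(HCOO-) = 0.003402 mol.
By Henderson-Hasselbalch, pH = pKa + log([A^-]/[HA]) = 3.74 + log(0.003402/0.001521) = 3.74 + (+0.35) = 4.09.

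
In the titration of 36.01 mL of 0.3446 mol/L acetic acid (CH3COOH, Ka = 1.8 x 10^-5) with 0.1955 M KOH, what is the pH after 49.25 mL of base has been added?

Initial n(CH3COOH) = 0.3446 x 0.03601 = 0.01241 mol.
n(KOH) added = 0.1955 x 0.04925 = 0.009628 mol, converting that many moles of CH3COOH to CH3COO-.
Remaining n(CH3COOH) = 0.002781 mol; n(CH3COO-) = 0.009628 mol.
By Henderson-Hasselbalch, pH = pKa + log([A^-]/[HA]) = 4.74 + log(0.009628/0.002781) = 4.74 + (+0.54) = 5.28.

5.28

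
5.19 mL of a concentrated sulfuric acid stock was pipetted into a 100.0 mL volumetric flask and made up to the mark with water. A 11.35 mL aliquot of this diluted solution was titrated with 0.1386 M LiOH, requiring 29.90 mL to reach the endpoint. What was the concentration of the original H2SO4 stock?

3.52 M

n(LiOH) = 0.1386 x 0.02990 = 0.004144 mol.
n(H2SO4) in the aliquot = 0.004144 x 1/2 = 0.002072 mol.
[diluted H2SO4] = 0.002072 / 0.01135 = 0.1826 M.
Dilution factor = 100.0/5.190 = 19.27, so [stock] = 0.1826 x 19.27 = 3.52 M.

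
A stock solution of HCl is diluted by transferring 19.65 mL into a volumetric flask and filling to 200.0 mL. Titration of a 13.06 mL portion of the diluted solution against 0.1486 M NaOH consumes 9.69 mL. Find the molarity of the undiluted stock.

n(NaOH) = 0.1486 x 0.009690 = 0.001440 mol.
n(HCl) in the aliquot = 0.001440 mol.
[diluted HCl] = 0.001440 / 0.01306 = 0.1103 M.
Dilution factor = 200.0/19.65 = 10.18, so [stock] = 0.1103 x 10.18 = 1.12 M.

1.12 M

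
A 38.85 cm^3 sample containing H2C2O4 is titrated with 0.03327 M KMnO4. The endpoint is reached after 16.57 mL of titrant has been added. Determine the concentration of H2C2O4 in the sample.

n(KMnO4) = 0.03327 x 0.01657 = 0.0005513 mol.
From the balanced equation, 2 mol KMnO4 reacts with 5 mol H2C2O4, so n(H2C2O4) = 0.0005513 x 5/2 = 0.001378 mol.
[H2C2O4] = 0.001378 / 0.03885 L = 0.0355 M.

0.0355 M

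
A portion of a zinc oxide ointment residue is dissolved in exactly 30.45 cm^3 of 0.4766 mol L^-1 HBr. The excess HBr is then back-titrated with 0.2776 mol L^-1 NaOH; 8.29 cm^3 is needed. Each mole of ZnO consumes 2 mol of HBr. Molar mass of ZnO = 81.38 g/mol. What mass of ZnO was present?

0.497 g

Total n(HBr) added = 0.4766 x 0.03045 = 0.01451 mol.
n(NaOH) used = 0.2776 x 0.008290 = 0.002301 mol, which equals the excess n(HBr).
So n(HBr) consumed by the sample = 0.01451 - 0.002301 = 0.01221 mol.
n(ZnO) = 0.01221 / 2 = 0.006106 mol.
mass = 0.006106 mol x 81.38 g/mol = 0.497 g.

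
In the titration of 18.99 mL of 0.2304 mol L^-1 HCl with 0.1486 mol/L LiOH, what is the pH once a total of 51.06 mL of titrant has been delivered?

12.66

n(acid) = 0.2304 x 0.01899 = 0.004375 mol; n(LiOH) added = 0.1486 x 0.05106 = 0.007588 mol.
Base is in excess by 0.007588 - 0.004375 = 0.003212 mol in a total volume of 0.07005 L.
[OH^-] = 0.003212/0.07005 = 0.04586 M, so pOH = 1.34 and pH = 14.00 - 1.34 = 12.66.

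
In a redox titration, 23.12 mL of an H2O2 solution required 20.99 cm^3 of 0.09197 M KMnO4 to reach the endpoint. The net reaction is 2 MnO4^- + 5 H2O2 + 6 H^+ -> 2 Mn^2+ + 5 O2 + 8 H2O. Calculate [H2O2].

n(KMnO4) = 0.09197 x 0.02099 = 0.001930 mol.
From the balanced equation, 2 mol KMnO4 reacts with 5 mol H2O2, so n(H2O2) = 0.001930 x 5/2 = 0.004826 mol.
[H2O2] = 0.004826 / 0.02312 L = 0.209 M.

0.209 M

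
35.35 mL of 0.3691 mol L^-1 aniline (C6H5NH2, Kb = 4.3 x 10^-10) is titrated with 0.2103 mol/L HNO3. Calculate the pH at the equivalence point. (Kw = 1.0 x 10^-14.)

n(C6H5NH2) = 0.3691 x 0.03535 = 0.01305 mol; V(HNO3) at equivalence = 0.01305/0.2103 = 0.06204 L.
At equivalence the base is fully converted to C6H5NH3+; total volume = 0.09739 L, so [C6H5NH3+] = 0.01305/0.09739 = 0.1340 M.
Ka(C6H5NH3+) = Kw/Kb = 1.0e-14 / 4.3 x 10^-10 = 2.33e-5.
[H^+] = sqrt(Ka x [C6H5NH3+]) = sqrt(2.33e-5 x 0.1340) = 0.00177 M.
pH = -log(0.00177) = 2.75.

2.75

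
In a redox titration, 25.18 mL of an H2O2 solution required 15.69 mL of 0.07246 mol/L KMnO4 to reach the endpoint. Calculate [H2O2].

n(KMnO4) = 0.07246 x 0.01569 = 0.001137 mol.
From the balanced equation, 2 mol KMnO4 reacts with 5 mol H2O2, so n(H2O2) = 0.001137 x 5/2 = 0.002842 mol.
[H2O2] = 0.002842 / 0.02518 L = 0.113 M.

0.113 M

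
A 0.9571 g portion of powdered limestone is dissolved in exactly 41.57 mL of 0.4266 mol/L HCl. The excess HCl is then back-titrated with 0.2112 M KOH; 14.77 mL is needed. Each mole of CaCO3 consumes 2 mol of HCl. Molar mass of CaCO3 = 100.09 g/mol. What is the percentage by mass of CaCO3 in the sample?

76.4%

Total n(HCl) added = 0.4266 x 0.04157 = 0.01773 mol.
n(KOH) used = 0.2112 x 0.01477 = 0.003119 mol, which equals the excess n(HCl).
So n(HCl) consumed by the sample = 0.01773 - 0.003119 = 0.01461 mol.
n(CaCO3) = 0.01461 / 2 = 0.007307 mol.
mass CaCO3 = 0.007307 x 100.09 = 0.7314 g, so %CaCO3 = 0.7314/0.9571 x 100 = 76.4%.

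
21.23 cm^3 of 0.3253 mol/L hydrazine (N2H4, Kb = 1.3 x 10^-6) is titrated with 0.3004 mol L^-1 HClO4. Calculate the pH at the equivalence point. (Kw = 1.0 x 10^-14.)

n(N2H4) = 0.3253 x 0.02123 = 0.006906 mol; V(HClO4) at equivalence = 0.006906/0.3004 = 0.02299 L.
At equivalence the base is fully converted to N2H5+; total volume = 0.04422 L, so [N2H5+] = 0.006906/0.04422 = 0.1562 M.
Ka(N2H5+) = Kw/Kb = 1.0e-14 / 1.3 x 10^-6 = 7.69e-9.
[H^+] = sqrt(Ka x [N2H5+]) = sqrt(7.69e-9 x 0.1562) = 3.47e-5 M.
pH = -log(3.47e-5) = 4.46.

4.46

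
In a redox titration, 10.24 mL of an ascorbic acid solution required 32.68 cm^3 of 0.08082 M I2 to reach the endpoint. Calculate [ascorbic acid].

n(I2) = 0.08082 x 0.03268 = 0.002641 mol.
From the balanced equation, 1 mol I2 reacts with 1 mol ascorbic acid, so n(ascorbic acid) = 0.002641 x 1/1 = 0.002641 mol.
[ascorbic acid] = 0.002641 / 0.01024 L = 0.258 M.

0.258 M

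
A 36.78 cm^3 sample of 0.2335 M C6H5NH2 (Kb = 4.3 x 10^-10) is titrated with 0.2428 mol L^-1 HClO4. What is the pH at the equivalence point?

2.78

n(C6H5NH2) = 0.2335 x 0.03678 = 0.008588 mol; V(HClO4) at equivalence = 0.008588/0.2428 = 0.03537 L.
At equivalence the base is fully converted to C6H5NH3+; total volume = 0.07215 L, so [C6H5NH3+] = 0.008588/0.07215 = 0.1190 M.
Ka(C6H5NH3+) = Kw/Kb = 1.0e-14 / 4.3 x 10^-10 = 2.33e-5.
[H^+] = sqrt(Ka x [C6H5NH3+]) = sqrt(2.33e-5 x 0.1190) = 0.00166 M.
pH = -log(0.00166) = 2.78.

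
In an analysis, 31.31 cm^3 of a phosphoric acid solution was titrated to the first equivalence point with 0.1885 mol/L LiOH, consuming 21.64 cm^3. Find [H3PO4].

0.130 M

n(LiOH) = 0.1885 x 0.02164 = 0.004079 mol.
At the first equivalence point, 1 mol OH^- react per mol H3PO4, so n(H3PO4) = 0.004079 / 1 = 0.004079 mol.
[H3PO4] = 0.004079 / 0.03131 L = 0.130 M.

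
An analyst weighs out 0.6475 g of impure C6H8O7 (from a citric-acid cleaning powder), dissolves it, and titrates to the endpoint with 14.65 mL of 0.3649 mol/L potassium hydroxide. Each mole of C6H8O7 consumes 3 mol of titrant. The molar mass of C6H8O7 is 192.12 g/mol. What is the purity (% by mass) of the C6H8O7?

52.9%

n(KOH) = 0.3649 x 0.01465 = 0.005346 mol.
n(C6H8O7) = 0.005346 / 3 = 0.001782 mol.
mass of C6H8O7 = 0.001782 x 192.12 = 0.3423 g.
% purity = 0.3423 / 0.6475 x 100 = 52.9%.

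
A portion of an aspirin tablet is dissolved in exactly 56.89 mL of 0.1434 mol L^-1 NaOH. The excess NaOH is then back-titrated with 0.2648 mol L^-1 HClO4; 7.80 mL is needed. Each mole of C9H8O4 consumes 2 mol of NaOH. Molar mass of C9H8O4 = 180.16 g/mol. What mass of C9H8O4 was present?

0.549 g

Total n(NaOH) added = 0.1434 x 0.05689 = 0.008158 mol.
n(HClO4) used = 0.2648 x 0.007800 = 0.002065 mol, which equals the excess n(NaOH).
So n(NaOH) consumed by the sample = 0.008158 - 0.002065 = 0.006093 mol.
n(C9H8O4) = 0.006093 / 2 = 0.003046 mol.
mass = 0.003046 mol x 180.16 g/mol = 0.549 g.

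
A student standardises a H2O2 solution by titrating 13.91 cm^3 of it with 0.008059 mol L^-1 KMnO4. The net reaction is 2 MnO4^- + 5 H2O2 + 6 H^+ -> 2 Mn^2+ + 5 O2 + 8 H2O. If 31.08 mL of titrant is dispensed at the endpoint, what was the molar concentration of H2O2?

0.0450 M

n(KMnO4) = 0.008059 x 0.03108 = 0.0002505 mol.
From the balanced equation, 2 mol KMnO4 reacts with 5 mol H2O2, so n(H2O2) = 0.0002505 x 5/2 = 0.0006262 mol.
[H2O2] = 0.0006262 / 0.01391 L = 0.0450 M.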